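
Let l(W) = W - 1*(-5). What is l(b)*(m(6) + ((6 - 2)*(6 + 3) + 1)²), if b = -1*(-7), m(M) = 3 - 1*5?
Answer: 16404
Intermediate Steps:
m(M) = -2 (m(M) = 3 - 5 = -2)
b = 7
l(W) = 5 + W (l(W) = W + 5 = 5 + W)
l(b)*(m(6) + ((6 - 2)*(6 + 3) + 1)²) = (5 + 7)*(-2 + ((6 - 2)*(6 + 3) + 1)²) = 12*(-2 + (4*9 + 1)²) = 12*(-2 + (36 + 1)²) = 12*(-2 + 37²) = 12*(-2 + 1369) = 12*1367 = 16404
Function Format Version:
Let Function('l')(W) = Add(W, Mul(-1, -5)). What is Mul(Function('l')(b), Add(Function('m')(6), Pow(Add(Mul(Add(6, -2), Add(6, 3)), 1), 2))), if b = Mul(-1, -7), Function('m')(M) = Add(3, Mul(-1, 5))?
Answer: 16404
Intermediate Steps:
Function('m')(M) = -2 (Function('m')(M) = Add(3, -5) = -2)
b = 7
Function('l')(W) = Add(5, W) (Function('l')(W) = Add(W, 5) = Add(5, W))
Mul(Function('l')(b), Add(Function('m')(6), Pow(Add(Mul(Add(6, -2), Add(6, 3)), 1), 2))) = Mul(Add(5, 7), Add(-2, Pow(Add(Mul(Add(6, -2), Add(6, 3)), 1), 2))) = Mul(12, Add(-2, Pow(Add(Mul(4, 9), 1), 2))) = Mul(12, Add(-2, Pow(Add(36, 1), 2))) = Mul(12, Add(-2, Pow(37, 2))) = Mul(12, Add(-2, 1369)) = Mul(12, 1367) = 16404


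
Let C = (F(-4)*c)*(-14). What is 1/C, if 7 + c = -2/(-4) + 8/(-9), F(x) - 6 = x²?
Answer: 9/20482 ≈ 0.00043941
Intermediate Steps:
F(x) = 6 + x²
c = -133/18 (c = -7 + (-2/(-4) + 8/(-9)) = -7 + (-2*(-¼) + 8*(-⅑)) = -7 + (½ - 8/9) = -7 - 7/18 = -133/18 ≈ -7.3889)
C = 20482/9 (C = ((6 + (-4)²)*(-133/18))*(-14) = ((6 + 16)*(-133/18))*(-14) = (22*(-133/18))*(-14) = -1463/9*(-14) = 20482/9 ≈ 2275.8)
1/C = 1/(20482/9) = 9/20482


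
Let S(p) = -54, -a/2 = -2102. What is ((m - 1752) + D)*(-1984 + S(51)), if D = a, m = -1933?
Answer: -1057722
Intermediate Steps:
a = 4204 (a = -2*(-2102) = 4204)
D = 4204
((m - 1752) + D)*(-1984 + S(51)) = ((-1933 - 1752) + 4204)*(-1984 - 54) = (-3685 + 4204)*(-2038) = 519*(-2038) = -1057722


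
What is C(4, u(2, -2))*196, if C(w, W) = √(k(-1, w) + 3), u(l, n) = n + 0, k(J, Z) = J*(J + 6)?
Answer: 196*I*√2 ≈ 277.19*I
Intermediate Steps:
k(J, Z) = J*(6 + J)
u(l, n) = n
C(w, W) = I*√2 (C(w, W) = √(-(6 - 1) + 3) = √(-1*5 + 3) = √(-5 + 3) = √(-2) = I*√2)
C(4, u(2, -2))*196 = (I*√2)*196 = 196*I*√2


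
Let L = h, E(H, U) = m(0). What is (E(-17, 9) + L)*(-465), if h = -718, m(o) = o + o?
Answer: 333870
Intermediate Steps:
m(o) = 2*o
E(H, U) = 0 (E(H, U) = 2*0 = 0)
L = -718
(E(-17, 9) + L)*(-465) = (0 - 718)*(-465) = -718*(-465) = 333870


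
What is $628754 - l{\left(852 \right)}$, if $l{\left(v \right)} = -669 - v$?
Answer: $630275$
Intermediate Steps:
$628754 - l{\left(852 \right)} = 628754 - \left(-669 - 852\right) = 628754 - -1521 = 628754 + 1521 = 630275$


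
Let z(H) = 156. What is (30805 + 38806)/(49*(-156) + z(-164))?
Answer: -69611/7488 ≈ -9.2963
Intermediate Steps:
(30805 + 38806)/(49*(-156) + z(-164)) = (30805 + 38806)/(49*(-156) + 156) = 69611/(-7644 + 156) = 69611/(-7488) = 69611*(-1/7488) = -69611/7488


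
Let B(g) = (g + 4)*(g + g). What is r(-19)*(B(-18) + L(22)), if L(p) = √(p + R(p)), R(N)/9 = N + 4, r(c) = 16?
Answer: 8320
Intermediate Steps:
B(g) = 2*g*(4 + g) (B(g) = (4 + g)*(2*g) = 2*g*(4 + g))
R(N) = 36 + 9*N (R(N) = 9*(N + 4) = 9*(4 + N) = 36 + 9*N)
L(p) = √(36 + 10*p) (L(p) = √(p + (36 + 9*p)) = √(36 + 10*p))
r(-19)*(B(-18) + L(22)) = 16*(2*(-18)*(4 - 18) + √(36 + 10*22)) = 16*(2*(-18)*(-14) + √(36 + 220)) = 16*(504 + √256) = 16*(504 + 16) = 16*520 = 8320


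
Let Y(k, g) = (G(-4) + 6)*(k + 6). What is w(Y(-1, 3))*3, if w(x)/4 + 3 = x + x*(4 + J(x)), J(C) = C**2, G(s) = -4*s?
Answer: 15978564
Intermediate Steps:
Y(k, g) = 132 + 22*k (Y(k, g) = (-4*(-4) + 6)*(k + 6) = (16 + 6)*(6 + k) = 22*(6 + k) = 132 + 22*k)
w(x) = -12 + 4*x + 4*x*(4 + x**2) (w(x) = -12 + 4*(x + x*(4 + x**2)) = -12 + (4*x + 4*x*(4 + x**2)) = -12 + 4*x + 4*x*(4 + x**2))
w(Y(-1, 3))*3 = (-12 + 4*(132 + 22*(-1))**3 + 20*(132 + 22*(-1)))*3 = (-12 + 4*(132 - 22)**3 + 20*(132 - 22))*3 = (-12 + 4*110**3 + 20*110)*3 = (-12 + 4*1331000 + 2200)*3 = (-12 + 5324000 + 2200)*3 = 5326188*3 = 15978564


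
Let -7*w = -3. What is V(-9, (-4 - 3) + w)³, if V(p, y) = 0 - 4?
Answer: -64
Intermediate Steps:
w = 3/7 (w = -⅐*(-3) = 3/7 ≈ 0.42857)
V(p, y) = -4
V(-9, (-4 - 3) + w)³ = (-4)³ = -64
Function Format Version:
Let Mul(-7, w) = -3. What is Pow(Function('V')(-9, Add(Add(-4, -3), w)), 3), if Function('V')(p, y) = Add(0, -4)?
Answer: -64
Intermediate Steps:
w = Rational(3, 7) (w = Mul(Rational(-1, 7), -3) = Rational(3, 7) ≈ 0.42857)
Function('V')(p, y) = -4
Pow(Function('V')(-9, Add(Add(-4, -3), w)), 3) = Pow(-4, 3) = -64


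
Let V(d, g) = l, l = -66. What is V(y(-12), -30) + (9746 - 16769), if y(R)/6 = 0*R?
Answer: -7089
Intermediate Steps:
y(R) = 0 (y(R) = 6*(0*R) = 6*0 = 0)
V(d, g) = -66
V(y(-12), -30) + (9746 - 16769) = -66 + (9746 - 16769) = -66 - 7023 = -7089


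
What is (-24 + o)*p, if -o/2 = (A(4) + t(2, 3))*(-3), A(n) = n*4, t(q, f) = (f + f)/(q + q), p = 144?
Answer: 11664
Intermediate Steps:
t(q, f) = f/q (t(q, f) = (2*f)/((2*q)) = (2*f)*(1/(2*q)) = f/q)
A(n) = 4*n
o = 105 (o = -2*(4*4 + 3/2)*(-3) = -2*(16 + 3*(1/2))*(-3) = -2*(16 + 3/2)*(-3) = -35*(-3) = -2*(-105/2) = 105)
(-24 + o)*p = (-24 + 105)*144 = 81*144 = 11664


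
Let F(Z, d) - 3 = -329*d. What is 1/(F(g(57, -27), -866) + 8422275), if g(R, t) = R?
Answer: 1/8707192 ≈ 1.1485e-7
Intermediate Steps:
F(Z, d) = 3 - 329*d
1/(F(g(57, -27), -866) + 8422275) = 1/((3 - 329*(-866)) + 8422275) = 1/((3 + 284914) + 8422275) = 1/(284917 + 8422275) = 1/8707192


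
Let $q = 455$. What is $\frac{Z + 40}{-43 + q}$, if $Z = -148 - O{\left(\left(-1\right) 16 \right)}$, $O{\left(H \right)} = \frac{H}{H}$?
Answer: $- \frac{109}{412} \approx -0.26456$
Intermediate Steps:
$O{\left(H \right)} = 1$
$Z = -149$ ($Z = -148 - 1 = -149$)
$\frac{Z + 40}{-43 + q} = \frac{-149 + 40}{-43 + 455} = - \frac{109}{412}$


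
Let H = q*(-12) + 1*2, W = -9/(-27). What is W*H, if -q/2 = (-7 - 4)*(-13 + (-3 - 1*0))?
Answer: 4226/3 ≈ 1408.7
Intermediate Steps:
q = -352 (q = -2*(-7 - 4)*(-13 + (-3 - 1*0)) = -(-22)*(-13 + (-3 + 0)) = -(-22)*(-13 - 3) = -(-22)*(-16) = -2*176 = -352)
W = 1/3 (W = -9*(-1/27) = 1/3 ≈ 0.33333)
H = 4226 (H = -352*(-12) + 1*2 = 4224 + 2 = 4226)
W*H = (1/3)*4226 = 4226/3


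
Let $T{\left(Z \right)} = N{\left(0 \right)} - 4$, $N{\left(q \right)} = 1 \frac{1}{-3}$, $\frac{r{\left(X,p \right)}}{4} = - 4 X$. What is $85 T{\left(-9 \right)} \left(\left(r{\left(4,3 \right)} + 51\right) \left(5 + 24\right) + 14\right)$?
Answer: $133705$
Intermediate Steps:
$r{\left(X,p \right)} = - 16 X$ ($r{\left(X,p \right)} = 4 \left(- 4 X\right) = - 16 X$)
$N{\left(q \right)} = - \frac{1}{3}$ ($N{\left(q \right)} = 1 \left(- \frac{1}{3}\right) = - \frac{1}{3}$)
$T{\left(Z \right)} = - \frac{13}{3}$ ($T{\left(Z \right)} = - \frac{1}{3} - 4 = - \frac{13}{3}$)
$85 T{\left(-9 \right)} \left(\left(r{\left(4,3 \right)} + 51\right) \left(5 + 24\right) + 14\right) = 85 \left(- \frac{13}{3}\right) \left(\left(\left(-16\right) 4 + 51\right) \left(5 + 24\right) + 14\right) = - \frac{1105 \left(\left(-64 + 51\right) 29 + 14\right)}{3} = - \frac{1105 \left(\left(-13\right) 29 + 14\right)}{3} = - \frac{1105 \left(-377 + 14\right)}{3} = \left(- \frac{1105}{3}\right) \left(-363\right) = 133705$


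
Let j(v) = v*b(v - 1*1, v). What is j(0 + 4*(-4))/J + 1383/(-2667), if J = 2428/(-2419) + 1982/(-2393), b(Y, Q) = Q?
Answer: -661148369855/4713772259 ≈ -140.26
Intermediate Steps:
J = -10604662/5788667 (J = 2428*(-1/2419) + 1982*(-1/2393) = -2428/2419 - 1982/2393 = -10604662/5788667 ≈ -1.8320)
j(v) = v² (j(v) = v*v = v²)
j(0 + 4*(-4))/J + 1383/(-2667) = (0 + 4*(-4))²/(-10604662/5788667) + 1383/(-2667) = (0 - 16)²*(-5788667/10604662) + 1383*(-1/2667) = (-16)²*(-5788667/10604662) - 461/889 = 256*(-5788667/10604662) - 461/889 = -740949376/5302331 - 461/889 = -661148369855/4713772259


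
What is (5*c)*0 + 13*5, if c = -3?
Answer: 65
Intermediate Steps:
(5*c)*0 + 13*5 = (5*(-3))*0 + 13*5 = -15*0 + 65 = 0 + 65 = 65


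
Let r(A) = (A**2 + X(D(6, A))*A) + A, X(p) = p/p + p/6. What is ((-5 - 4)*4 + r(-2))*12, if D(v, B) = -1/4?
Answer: -431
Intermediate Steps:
D(v, B) = -1/4 (D(v, B) = -1*1/4 = -1/4)
X(p) = 1 + p/6 (X(p) = 1 + p*(1/6) = 1 + p/6)
r(A) = A**2 + 47*A/24 (r(A) = (A**2 + (1 + (1/6)*(-1/4))*A) + A = (A**2 + (1 - 1/24)*A) + A = (A**2 + 23*A/24) + A = A**2 + 47*A/24)
((-5 - 4)*4 + r(-2))*12 = ((-5 - 4)*4 + (1/24)*(-2)*(47 + 24*(-2)))*12 = (-9*4 + (1/24)*(-2)*(47 - 48))*12 = (-36 + (1/24)*(-2)*(-1))*12 = (-36 + 1/12)*12 = -431/12*12 = -431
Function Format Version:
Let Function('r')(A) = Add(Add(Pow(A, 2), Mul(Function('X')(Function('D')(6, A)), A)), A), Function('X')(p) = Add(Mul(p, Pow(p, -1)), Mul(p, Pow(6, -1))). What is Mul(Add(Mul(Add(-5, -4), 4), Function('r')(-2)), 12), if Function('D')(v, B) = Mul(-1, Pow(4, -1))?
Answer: -431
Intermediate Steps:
Function('D')(v, B) = Rational(-1, 4) (Function('D')(v, B) = Mul(-1, Rational(1, 4)) = Rational(-1, 4))
Function('X')(p) = Add(1, Mul(Rational(1, 6), p)) (Function('X')(p) = Add(1, Mul(p, Rational(1, 6))) = Add(1, Mul(Rational(1, 6), p)))
Function('r')(A) = Add(Pow(A, 2), Mul(Rational(47, 24), A)) (Function('r')(A) = Add(Add(Pow(A, 2), Mul(Add(1, Mul(Rational(1, 6), Rational(-1, 4))), A)), A) = Add(Add(Pow(A, 2), Mul(Add(1, Rational(-1, 24)), A)), A) = Add(Add(Pow(A, 2), Mul(Rational(23, 24), A)), A) = Add(Pow(A, 2), Mul(Rational(47, 24), A)))
Mul(Add(Mul(Add(-5, -4), 4), Function('r')(-2)), 12) = Mul(Add(Mul(Add(-5, -4), 4), Mul(Rational(1, 24), -2, Add(47, Mul(24, -2)))), 12) = Mul(Add(Mul(-9, 4), Mul(Rational(1, 24), -2, Add(47, -48))), 12) = Mul(Add(-36, Mul(Rational(1, 24), -2, -1)), 12) = Mul(Add(-36, Rational(1, 12)), 12) = Mul(Rational(-431, 12), 12) = -431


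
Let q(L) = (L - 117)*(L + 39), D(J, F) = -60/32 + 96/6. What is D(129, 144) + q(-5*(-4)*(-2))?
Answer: 1369/8 ≈ 171.13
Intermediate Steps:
D(J, F) = 113/8 (D(J, F) = -60*1/32 + 96*(⅙) = -15/8 + 16 = 113/8)
q(L) = (-117 + L)*(39 + L)
D(129, 144) + q(-5*(-4)*(-2)) = 113/8 + (-4563 + (-5*(-4)*(-2))² - 78*(-5*(-4))*(-2)) = 113/8 + (-4563 + (20*(-2))² - 1560*(-2)) = 113/8 + (-4563 + (-40)² - 78*(-40)) = 113/8 + (-4563 + 1600 + 3120) = 113/8 + 157 = 1369/8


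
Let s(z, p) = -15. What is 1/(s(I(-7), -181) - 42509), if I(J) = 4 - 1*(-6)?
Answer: -1/42524 ≈ -2.3516e-5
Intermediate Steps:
I(J) = 10 (I(J) = 4 + 6 = 10)
1/(s(I(-7), -181) - 42509) = 1/(-15 - 42509) = 1/(-42524) = -1/42524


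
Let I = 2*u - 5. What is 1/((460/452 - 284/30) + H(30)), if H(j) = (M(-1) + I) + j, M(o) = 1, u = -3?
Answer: 1695/19579 ≈ 0.086572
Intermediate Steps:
I = -11 (I = 2*(-3) - 5 = -6 - 5 = -11)
H(j) = -10 + j (H(j) = (1 - 11) + j = -10 + j)
1/((460/452 - 284/30) + H(30)) = 1/((460/452 - 284/30) + (-10 + 30)) = 1/((460*(1/452) - 284*1/30) + 20) = 1/((115/113 - 142/15) + 20) = 1/(-14321/1695 + 20) = 1/(19579/1695) = 1695/19579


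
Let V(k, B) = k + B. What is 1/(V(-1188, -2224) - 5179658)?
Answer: -1/5183070 ≈ -1.9294e-7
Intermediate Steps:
V(k, B) = B + k
1/(V(-1188, -2224) - 5179658) = 1/((-2224 - 1188) - 5179658) = 1/(-3412 - 5179658) = 1/(-5183070) = -1/5183070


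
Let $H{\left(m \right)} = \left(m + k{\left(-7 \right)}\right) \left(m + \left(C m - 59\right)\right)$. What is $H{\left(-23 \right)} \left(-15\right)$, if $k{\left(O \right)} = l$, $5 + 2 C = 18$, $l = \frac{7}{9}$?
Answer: $- \frac{231500}{3} \approx -77167.0$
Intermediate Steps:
$l = \frac{7}{9}$ ($l = 7 \cdot \frac{1}{9} = \frac{7}{9} \approx 0.77778$)
$C = \frac{13}{2}$ ($C = - \frac{5}{2} + \frac{1}{2} \cdot 18 = - \frac{5}{2} + 9 = \frac{13}{2} \approx 6.5$)
$k{\left(O \right)} = \frac{7}{9}$
$H{\left(m \right)} = \left(-59 + \frac{15 m}{2}\right) \left(\frac{7}{9} + m\right)$ ($H{\left(m \right)} = \left(m + \frac{7}{9}\right) \left(m + \left(\frac{13 m}{2} - 59\right)\right) = \left(\frac{7}{9} + m\right) \left(m + \left(-59 + \frac{13 m}{2}\right)\right) = \left(\frac{7}{9} + m\right) \left(-59 + \frac{15 m}{2}\right) = \left(-59 + \frac{15 m}{2}\right) \left(\frac{7}{9} + m\right)$)
$H{\left(-23 \right)} \left(-15\right) = \left(- \frac{413}{9} - - \frac{7337}{6} + \frac{15 \left(-23\right)^{2}}{2}\right) \left(-15\right) = \left(- \frac{413}{9} + \frac{7337}{6} + \frac{15}{2} \cdot 529\right) \left(-15\right) = \left(- \frac{413}{9} + \frac{7337}{6} + \frac{7935}{2}\right) \left(-15\right) = \frac{46300}{9} \left(-15\right) = - \frac{231500}{3}$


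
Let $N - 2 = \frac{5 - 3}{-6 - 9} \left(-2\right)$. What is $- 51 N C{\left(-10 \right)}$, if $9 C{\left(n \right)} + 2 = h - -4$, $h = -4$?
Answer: $\frac{1156}{45} \approx 25.689$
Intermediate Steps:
$C{\left(n \right)} = - \frac{2}{9}$ ($C{\left(n \right)} = - \frac{2}{9} + \frac{-4 - -4}{9} = - \frac{2}{9} + \frac{-4 + 4}{9} = - \frac{2}{9} + \frac{1}{9} \cdot 0 = - \frac{2}{9} + 0 = - \frac{2}{9}$)
$N = \frac{34}{15}$ ($N = 2 + \frac{5 - 3}{-6 - 9} \left(-2\right) = 2 + \frac{2}{-15} \left(-2\right) = 2 + 2 \left(- \frac{1}{15}\right) \left(-2\right) = 2 - - \frac{4}{15} = 2 + \frac{4}{15} = \frac{34}{15} \approx 2.2667$)
$- 51 N C{\left(-10 \right)} = - \frac{51 \cdot \frac{34}{15} \left(-2\right)}{9} = - \frac{578 \left(-2\right)}{5 \cdot 9} = \left(-1\right) \left(- \frac{1156}{45}\right) = \frac{1156}{45}$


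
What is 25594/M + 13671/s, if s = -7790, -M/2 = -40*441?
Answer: -14146781/13741560 ≈ -1.0295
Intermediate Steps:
M = 35280 (M = -(-80)*441 = -2*(-17640) = 35280)
25594/M + 13671/s = 25594/35280 + 13671/(-7790) = 25594*(1/35280) + 13671*(-1/7790) = 12797/17640 - 13671/7790 = -14146781/13741560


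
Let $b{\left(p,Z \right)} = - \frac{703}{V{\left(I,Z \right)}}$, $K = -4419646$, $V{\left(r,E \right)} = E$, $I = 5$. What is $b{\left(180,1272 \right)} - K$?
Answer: $\frac{5621789009}{1272} \approx 4.4196 \cdot 10^{6}$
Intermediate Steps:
$b{\left(p,Z \right)} = - \frac{703}{Z}$
$b{\left(180,1272 \right)} - K = - \frac{703}{1272} - -4419646 = \left(-703\right) \frac{1}{1272} + 4419646 = - \frac{703}{1272} + 4419646 = \frac{5621789009}{1272}$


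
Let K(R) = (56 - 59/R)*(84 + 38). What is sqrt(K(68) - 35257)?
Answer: I*sqrt(32981666)/34 ≈ 168.91*I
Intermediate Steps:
K(R) = 6832 - 7198/R (K(R) = (56 - 59/R)*122 = 6832 - 7198/R)
sqrt(K(68) - 35257) = sqrt((6832 - 7198/68) - 35257) = sqrt((6832 - 7198*1/68) - 35257) = sqrt((6832 - 3599/34) - 35257) = sqrt(228689/34 - 35257) = sqrt(-970049/34) = I*sqrt(32981666)/34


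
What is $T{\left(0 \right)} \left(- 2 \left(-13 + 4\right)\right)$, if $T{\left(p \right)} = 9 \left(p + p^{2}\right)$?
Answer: $0$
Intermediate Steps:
$T{\left(p \right)} = 9 p + 9 p^{2}$
$T{\left(0 \right)} \left(- 2 \left(-13 + 4\right)\right) = 9 \cdot 0 \left(1 + 0\right) \left(- 2 \left(-13 + 4\right)\right) = 9 \cdot 0 \cdot 1 \left(\left(-2\right) \left(-9\right)\right) = 0 \cdot 18 = 0$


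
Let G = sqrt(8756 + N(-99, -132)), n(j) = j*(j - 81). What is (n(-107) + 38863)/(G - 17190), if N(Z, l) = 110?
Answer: -506924505/147743617 - 58979*sqrt(8866)/295487234 ≈ -3.4499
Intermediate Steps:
n(j) = j*(-81 + j)
G = sqrt(8866) (G = sqrt(8756 + 110) = sqrt(8866) ≈ 94.159)
(n(-107) + 38863)/(G - 17190) = (-107*(-81 - 107) + 38863)/(sqrt(8866) - 17190) = (-107*(-188) + 38863)/(-17190 + sqrt(8866)) = (20116 + 38863)/(-17190 + sqrt(8866)) = 58979/(-17190 + sqrt(8866))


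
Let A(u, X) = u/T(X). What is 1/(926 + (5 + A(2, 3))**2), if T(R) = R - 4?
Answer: 1/935 ≈ 0.0010695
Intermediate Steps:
T(R) = -4 + R
A(u, X) = u/(-4 + X)
1/(926 + (5 + A(2, 3))**2) = 1/(926 + (5 + 2/(-4 + 3))**2) = 1/(926 + (5 + 2/(-1))**2) = 1/(926 + (5 + 2*(-1))**2) = 1/(926 + (5 - 2)**2) = 1/(926 + 3**2) = 1/(926 + 9) = 1/935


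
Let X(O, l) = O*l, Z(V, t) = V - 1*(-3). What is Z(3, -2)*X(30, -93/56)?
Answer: -4185/14 ≈ -298.93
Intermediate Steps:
Z(V, t) = 3 + V (Z(V, t) = V + 3 = 3 + V)
Z(3, -2)*X(30, -93/56) = (3 + 3)*(30*(-93/56)) = 6*(30*(-93*1/56)) = 6*(30*(-93/56)) = 6*(-1395/28) = -4185/14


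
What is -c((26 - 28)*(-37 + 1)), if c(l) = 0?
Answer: 0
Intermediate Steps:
-c((26 - 28)*(-37 + 1)) = -1*0 = 0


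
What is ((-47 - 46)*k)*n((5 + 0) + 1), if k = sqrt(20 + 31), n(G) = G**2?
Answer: -3348*sqrt(51) ≈ -23910.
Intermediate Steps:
k = sqrt(51) ≈ 7.1414
((-47 - 46)*k)*n((5 + 0) + 1) = ((-47 - 46)*sqrt(51))*((5 + 0) + 1)**2 = (-93*sqrt(51))*(5 + 1)**2 = -93*sqrt(51)*6**2 = -93*sqrt(51)*36 = -3348*sqrt(51)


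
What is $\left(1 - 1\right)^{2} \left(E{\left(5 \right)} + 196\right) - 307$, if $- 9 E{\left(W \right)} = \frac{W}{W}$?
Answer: $-307$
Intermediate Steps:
$E{\left(W \right)} = - \frac{1}{9}$ ($E{\left(W \right)} = - \frac{W \frac{1}{W}}{9} = \left(- \frac{1}{9}\right) 1 = - \frac{1}{9}$)
$\left(1 - 1\right)^{2} \left(E{\left(5 \right)} + 196\right) - 307 = \left(1 - 1\right)^{2} \left(- \frac{1}{9} + 196\right) - 307 = 0^{2} \cdot \frac{1763}{9} - 307 = 0 \cdot \frac{1763}{9} - 307 = 0 - 307 = -307$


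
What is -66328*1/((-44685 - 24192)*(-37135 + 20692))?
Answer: -66328/1132544511 ≈ -5.8565e-5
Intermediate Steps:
-66328*1/((-44685 - 24192)*(-37135 + 20692)) = -66328/((-16443*(-68877))) = -66328/1132544511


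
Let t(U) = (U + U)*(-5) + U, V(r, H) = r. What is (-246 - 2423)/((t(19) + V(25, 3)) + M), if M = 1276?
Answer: -2669/1130 ≈ -2.3619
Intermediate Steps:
t(U) = -9*U (t(U) = (2*U)*(-5) + U = -10*U + U = -9*U)
(-246 - 2423)/((t(19) + V(25, 3)) + M) = (-246 - 2423)/((-9*19 + 25) + 1276) = -2669/((-171 + 25) + 1276) = -2669/(-146 + 1276) = -2669/1130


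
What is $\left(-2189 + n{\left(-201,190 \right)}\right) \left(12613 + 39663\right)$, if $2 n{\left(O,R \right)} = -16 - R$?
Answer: $-119816592$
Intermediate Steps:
$n{\left(O,R \right)} = -8 - \frac{R}{2}$ ($n{\left(O,R \right)} = \frac{-16 - R}{2} = -8 - \frac{R}{2}$)
$\left(-2189 + n{\left(-201,190 \right)}\right) \left(12613 + 39663\right) = \left(-2189 - 103\right) \left(12613 + 39663\right) = \left(-2189 - 103\right) 52276 = \left(-2292\right) 52276 = -119816592$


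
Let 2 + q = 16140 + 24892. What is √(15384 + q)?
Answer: √56414 ≈ 237.52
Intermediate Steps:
q = 41030 (q = -2 + (16140 + 24892) = -2 + 41032 = 41030)
√(15384 + q) = √(15384 + 41030) = √56414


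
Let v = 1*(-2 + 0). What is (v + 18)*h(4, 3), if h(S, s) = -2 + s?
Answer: 16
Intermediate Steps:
v = -2 (v = 1*(-2) = -2)
(v + 18)*h(4, 3) = (-2 + 18)*(-2 + 3) = 16*1 = 16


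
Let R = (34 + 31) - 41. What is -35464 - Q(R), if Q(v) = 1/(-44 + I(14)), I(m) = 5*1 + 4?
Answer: -1241239/35 ≈ -35464.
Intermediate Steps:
I(m) = 9 (I(m) = 5 + 4 = 9)
R = 24 (R = 65 - 41 = 24)
Q(v) = -1/35 (Q(v) = 1/(-44 + 9) = 1/(-35) = -1/35)
-35464 - Q(R) = -35464 - 1*(-1/35) = -35464 + 1/35 = -1241239/35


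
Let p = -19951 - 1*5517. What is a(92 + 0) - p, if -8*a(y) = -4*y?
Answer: 25514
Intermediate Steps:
a(y) = y/2 (a(y) = -(-1)*y/2 = y/2)
p = -25468 (p = -19951 - 5517 = -25468)
a(92 + 0) - p = (92 + 0)/2 - 1*(-25468) = (½)*92 + 25468 = 46 + 25468 = 25514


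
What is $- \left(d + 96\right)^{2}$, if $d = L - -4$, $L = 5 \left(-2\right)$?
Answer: $-8100$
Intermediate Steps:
$L = -10$
$d = -6$ ($d = -10 - -4 = -10 + 4 = -6$)
$- \left(d + 96\right)^{2} = - \left(-6 + 96\right)^{2} = - 90^{2} = \left(-1\right) 8100 = -8100$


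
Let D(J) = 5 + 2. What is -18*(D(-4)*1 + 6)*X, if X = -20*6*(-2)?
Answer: -56160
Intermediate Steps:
D(J) = 7
X = 240 (X = -4*30*(-2) = -120*(-2) = 240)
-18*(D(-4)*1 + 6)*X = -18*(7*1 + 6)*240 = -18*(7 + 6)*240 = -234*240 = -18*3120 = -56160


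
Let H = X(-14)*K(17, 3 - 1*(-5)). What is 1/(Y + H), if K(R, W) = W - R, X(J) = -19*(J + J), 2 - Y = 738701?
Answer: -1/743487 ≈ -1.3450e-6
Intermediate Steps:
Y = -738699 (Y = 2 - 1*738701 = 2 - 738701 = -738699)
X(J) = -38*J
H = -4788 (H = (-38*(-14))*((3 - 1*(-5)) - 1*17) = 532*((3 + 5) - 17) = 532*(8 - 17) = 532*(-9) = -4788)
1/(Y + H) = 1/(-738699 - 4788) = 1/(-743487) = -1/743487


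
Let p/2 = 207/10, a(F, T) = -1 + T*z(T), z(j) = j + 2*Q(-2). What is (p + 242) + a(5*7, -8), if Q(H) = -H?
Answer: 1572/5 ≈ 314.40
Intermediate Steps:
z(j) = 4 + j (z(j) = j + 2*(-1*(-2)) = j + 2*2 = j + 4 = 4 + j)
a(F, T) = -1 + T*(4 + T)
p = 207/5 (p = 2*(207/10) = 207/5 ≈ 41.400)
(p + 242) + a(5*7, -8) = (207/5 + 242) + (-1 - 8*(4 - 8)) = 1417/5 + (-1 - 8*(-4)) = 1417/5 + (-1 + 32) = 1417/5 + 31 = 1572/5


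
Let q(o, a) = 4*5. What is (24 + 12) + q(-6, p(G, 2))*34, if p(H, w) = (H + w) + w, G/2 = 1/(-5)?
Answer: 716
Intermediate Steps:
G = -⅖ (G = 2/(-5) = 2*(-⅕) = -⅖ ≈ -0.40000)
p(H, w) = H + 2*w
q(o, a) = 20
(24 + 12) + q(-6, p(G, 2))*34 = (24 + 12) + 20*34 = 36 + 680 = 716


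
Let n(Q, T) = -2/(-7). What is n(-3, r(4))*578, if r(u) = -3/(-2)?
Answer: 1156/7 ≈ 165.14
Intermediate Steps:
r(u) = 3/2 (r(u) = -3*(-½) = 3/2)
n(Q, T) = 2/7 (n(Q, T) = -2*(-⅐) = 2/7)
n(-3, r(4))*578 = (2/7)*578 = 1156/7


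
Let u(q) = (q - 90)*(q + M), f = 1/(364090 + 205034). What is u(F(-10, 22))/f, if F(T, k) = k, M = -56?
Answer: 1315814688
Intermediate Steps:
f = 1/569124 ≈ 1.7571e-6
u(q) = (-90 + q)*(-56 + q) (u(q) = (q - 90)*(q - 56) = (-90 + q)*(-56 + q))
u(F(-10, 22))/f = (5040 + 22**2 - 146*22)/(1/569124) = (5040 + 484 - 3212)*569124 = 2312*569124 = 1315814688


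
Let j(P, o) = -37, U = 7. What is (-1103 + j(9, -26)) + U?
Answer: -1133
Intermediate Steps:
(-1103 + j(9, -26)) + U = (-1103 - 37) + 7 = -1140 + 7 = -1133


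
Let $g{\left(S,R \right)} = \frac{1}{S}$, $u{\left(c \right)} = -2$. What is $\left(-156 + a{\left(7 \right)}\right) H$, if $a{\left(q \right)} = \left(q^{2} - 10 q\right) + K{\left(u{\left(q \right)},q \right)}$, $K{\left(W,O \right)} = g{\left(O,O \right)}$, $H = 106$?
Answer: $- \frac{131228}{7} \approx -18747.0$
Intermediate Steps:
$K{\left(W,O \right)} = \frac{1}{O}$
$a{\left(q \right)} = \frac{1}{q} + q^{2} - 10 q$ ($a{\left(q \right)} = \left(q^{2} - 10 q\right) + \frac{1}{q} = \frac{1}{q} + q^{2} - 10 q$)
$\left(-156 + a{\left(7 \right)}\right) H = \left(-156 + \frac{1 + 7^{2} \left(-10 + 7\right)}{7}\right) 106 = \left(-156 + \frac{1 + 49 \left(-3\right)}{7}\right) 106 = \left(-156 + \frac{1 - 147}{7}\right) 106 = \left(-156 + \frac{1}{7} \left(-146\right)\right) 106 = \left(-156 - \frac{146}{7}\right) 106 = \left(- \frac{1238}{7}\right) 106 = - \frac{131228}{7}$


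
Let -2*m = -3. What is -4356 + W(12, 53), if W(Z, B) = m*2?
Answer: -4353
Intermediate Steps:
m = 3/2 (m = -½*(-3) = 3/2 ≈ 1.5000)
W(Z, B) = 3 (W(Z, B) = (3/2)*2 = 3)
-4356 + W(12, 53) = -4356 + 3 = -4353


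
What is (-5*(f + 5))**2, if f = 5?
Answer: 2500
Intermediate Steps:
(-5*(f + 5))**2 = (-5*(5 + 5))**2 = (-5*10)**2 = (-50)**2 = 2500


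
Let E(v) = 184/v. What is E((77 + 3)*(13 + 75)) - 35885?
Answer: -31578777/880 ≈ -35885.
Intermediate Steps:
E((77 + 3)*(13 + 75)) - 35885 = 184/(((77 + 3)*(13 + 75))) - 35885 = 184/((80*88)) - 35885 = 184/7040 - 35885 = 184*(1/7040) - 35885 = 23/880 - 35885 = -31578777/880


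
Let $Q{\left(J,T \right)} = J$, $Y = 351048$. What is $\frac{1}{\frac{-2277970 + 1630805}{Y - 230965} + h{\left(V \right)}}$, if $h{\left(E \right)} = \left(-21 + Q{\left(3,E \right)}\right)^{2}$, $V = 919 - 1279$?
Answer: $\frac{120083}{38259727} \approx 0.0031386$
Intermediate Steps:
$V = -360$ ($V = 919 - 1279 = -360$)
$h{\left(E \right)} = 324$ ($h{\left(E \right)} = \left(-21 + 3\right)^{2} = \left(-18\right)^{2} = 324$)
$\frac{1}{\frac{-2277970 + 1630805}{Y - 230965} + h{\left(V \right)}} = \frac{1}{\frac{-2277970 + 1630805}{351048 - 230965} + 324} = \frac{1}{- \frac{647165}{120083} + 324} = \frac{1}{\frac{38259727}{120083}} = \frac{120083}{38259727}$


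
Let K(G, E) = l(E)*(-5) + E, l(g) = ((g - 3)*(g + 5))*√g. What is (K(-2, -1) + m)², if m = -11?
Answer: -6256 - 1920*I ≈ -6256.0 - 1920.0*I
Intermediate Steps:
l(g) = √g*(-3 + g)*(5 + g) (l(g) = ((-3 + g)*(5 + g))*√g = √g*(-3 + g)*(5 + g))
K(G, E) = E - 5*√E*(-15 + E² + 2*E) (K(G, E) = (√E*(-15 + E² + 2*E))*(-5) + E = -5*√E*(-15 + E² + 2*E) + E = E - 5*√E*(-15 + E² + 2*E))
(K(-2, -1) + m)² = ((-1 + 5*√(-1)*(15 - 1*(-1)² - 2*(-1))) - 11)² = ((-1 + 5*I*(15 - 1*1 + 2)) - 11)² = ((-1 + 5*I*(15 - 1 + 2)) - 11)² = ((-1 + 5*I*16) - 11)² = ((-1 + 80*I) - 11)² = (-12 + 80*I)²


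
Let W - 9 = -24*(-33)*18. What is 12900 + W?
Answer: 27165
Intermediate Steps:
W = 14265 (W = 9 - 24*(-33)*18 = 9 + 792*18 = 9 + 14256 = 14265)
12900 + W = 12900 + 14265 = 27165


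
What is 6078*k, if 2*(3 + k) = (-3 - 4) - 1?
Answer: -42546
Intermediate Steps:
k = -7 (k = -3 + ((-3 - 4) - 1)/2 = -3 + (-7 - 1)/2 = -3 + (½)*(-8) = -3 - 4 = -7)
6078*k = 6078*(-7) = -42546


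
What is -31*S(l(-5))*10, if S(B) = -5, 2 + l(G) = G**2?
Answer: 1550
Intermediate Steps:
l(G) = -2 + G**2
-31*S(l(-5))*10 = -31*(-5)*10 = 155*10 = 1550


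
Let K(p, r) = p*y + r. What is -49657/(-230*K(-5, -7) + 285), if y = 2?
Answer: -49657/4195 ≈ -11.837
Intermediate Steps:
K(p, r) = r + 2*p (K(p, r) = p*2 + r = 2*p + r = r + 2*p)
-49657/(-230*K(-5, -7) + 285) = -49657/(-230*(-7 + 2*(-5)) + 285) = -49657/(-230*(-7 - 10) + 285) = -49657/(-230*(-17) + 285) = -49657/(3910 + 285) = -49657/4195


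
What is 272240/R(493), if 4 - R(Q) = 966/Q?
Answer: 67107160/503 ≈ 1.3341e+5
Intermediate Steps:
R(Q) = 4 - 966/Q
272240/R(493) = 272240/(4 - 966/493) = 272240/(1006/493) = 272240*(493/1006) = 67107160/503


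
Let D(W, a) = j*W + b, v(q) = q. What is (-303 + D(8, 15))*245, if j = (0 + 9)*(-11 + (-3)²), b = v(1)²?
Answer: -109270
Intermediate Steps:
b = 1 (b = 1² = 1)
j = -18 (j = 9*(-11 + 9) = 9*(-2) = -18)
D(W, a) = 1 - 18*W (D(W, a) = -18*W + 1 = 1 - 18*W)
(-303 + D(8, 15))*245 = (-303 + (1 - 18*8))*245 = (-303 + (1 - 144))*245 = (-303 - 143)*245 = -446*245 = -109270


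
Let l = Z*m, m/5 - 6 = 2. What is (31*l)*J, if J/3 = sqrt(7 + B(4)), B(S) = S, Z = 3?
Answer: 11160*sqrt(11) ≈ 37014.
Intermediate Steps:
m = 40 (m = 30 + 5*2 = 30 + 10 = 40)
J = 3*sqrt(11) (J = 3*sqrt(7 + 4) = 3*sqrt(11) ≈ 9.9499)
l = 120 (l = 3*40 = 120)
(31*l)*J = (31*120)*(3*sqrt(11)) = 3720*(3*sqrt(11)) = 11160*sqrt(11)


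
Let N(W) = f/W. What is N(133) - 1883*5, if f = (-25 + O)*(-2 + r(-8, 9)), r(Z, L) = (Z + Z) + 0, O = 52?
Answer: -1252681/133 ≈ -9418.7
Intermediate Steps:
r(Z, L) = 2*Z (r(Z, L) = 2*Z + 0 = 2*Z)
f = -486 (f = (-25 + 52)*(-2 + 2*(-8)) = 27*(-2 - 16) = 27*(-18) = -486)
N(W) = -486/W
N(133) - 1883*5 = -486/133 - 1883*5 = -486*1/133 - 1*9415 = -486/133 - 9415 = -1252681/133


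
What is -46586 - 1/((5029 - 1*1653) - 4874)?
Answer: -69785827/1498 ≈ -46586.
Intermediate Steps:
-46586 - 1/((5029 - 1*1653) - 4874) = -46586 - 1/((5029 - 1653) - 4874) = -46586 - 1/(3376 - 4874) = -46586 - 1/(-1498) = -46586 - 1*(-1/1498) = -46586 + 1/1498 = -69785827/1498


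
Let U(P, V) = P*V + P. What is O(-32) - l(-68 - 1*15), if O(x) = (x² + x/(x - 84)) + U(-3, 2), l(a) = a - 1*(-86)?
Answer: 29356/29 ≈ 1012.3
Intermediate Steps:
U(P, V) = P + P*V
l(a) = 86 + a (l(a) = a + 86 = 86 + a)
O(x) = -9 + x² + x/(-84 + x) (O(x) = (x² + x/(x - 84)) - 3*(1 + 2) = (x² + x/(-84 + x)) - 3*3 = (x² + x/(-84 + x)) - 9 = -9 + x² + x/(-84 + x))
O(-32) - l(-68 - 1*15) = (756 + (-32)³ - 84*(-32)² - 8*(-32))/(-84 - 32) - (86 + (-68 - 1*15)) = (756 - 32768 - 84*1024 + 256)/(-116) - (86 + (-68 - 15)) = -(756 - 32768 - 86016 + 256)/116 - (86 - 83) = -1/116*(-117772) - 1*3 = 29443/29 - 3 = 29356/29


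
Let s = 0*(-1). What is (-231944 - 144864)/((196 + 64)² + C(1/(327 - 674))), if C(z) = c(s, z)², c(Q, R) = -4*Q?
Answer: -47101/8450 ≈ -5.5741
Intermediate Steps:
s = 0
C(z) = 0 (C(z) = (-4*0)² = 0² = 0)
(-231944 - 144864)/((196 + 64)² + C(1/(327 - 674))) = (-231944 - 144864)/((196 + 64)² + 0) = -376808/(260² + 0) = -376808/(67600 + 0) = -376808/67600 = -376808*1/67600 = -47101/8450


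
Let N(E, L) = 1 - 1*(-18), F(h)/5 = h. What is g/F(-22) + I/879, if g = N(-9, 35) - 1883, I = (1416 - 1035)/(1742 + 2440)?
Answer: 1142010817/67392930 ≈ 16.946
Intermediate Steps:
F(h) = 5*h
I = 127/1394 (I = 381/4182 = 381*(1/4182) = 127/1394 ≈ 0.091105)
N(E, L) = 19 (N(E, L) = 1 + 18 = 19)
g = -1864 (g = 19 - 1883 = -1864)
g/F(-22) + I/879 = -1864/(5*(-22)) + (127/1394)/879 = -1864/(-110) + (127/1394)*(1/879) = -1864*(-1/110) + 127/1225326 = 932/55 + 127/1225326 = 1142010817/67392930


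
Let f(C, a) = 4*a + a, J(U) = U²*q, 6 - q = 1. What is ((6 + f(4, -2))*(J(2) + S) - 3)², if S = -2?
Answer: 5625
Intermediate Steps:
q = 5 (q = 6 - 1*1 = 6 - 1 = 5)
J(U) = 5*U² (J(U) = U²*5 = 5*U²)
f(C, a) = 5*a
((6 + f(4, -2))*(J(2) + S) - 3)² = ((6 + 5*(-2))*(5*2² - 2) - 3)² = ((6 - 10)*(5*4 - 2) - 3)² = (-4*(20 - 2) - 3)² = (-4*18 - 3)² = (-72 - 3)² = (-75)² = 5625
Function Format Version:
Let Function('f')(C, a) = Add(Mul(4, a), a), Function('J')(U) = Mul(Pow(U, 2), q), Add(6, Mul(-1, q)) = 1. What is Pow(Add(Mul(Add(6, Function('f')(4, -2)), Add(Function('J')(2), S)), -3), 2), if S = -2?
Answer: 5625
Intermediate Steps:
q = 5 (q = Add(6, Mul(-1, 1)) = Add(6, -1) = 5)
Function('J')(U) = Mul(5, Pow(U, 2)) (Function('J')(U) = Mul(Pow(U, 2), 5) = Mul(5, Pow(U, 2)))
Function('f')(C, a) = Mul(5, a)
Pow(Add(Mul(Add(6, Function('f')(4, -2)), Add(Function('J')(2), S)), -3), 2) = Pow(Add(Mul(Add(6, Mul(5, -2)), Add(Mul(5, Pow(2, 2)), -2)), -3), 2) = Pow(Add(Mul(Add(6, -10), Add(Mul(5, 4), -2)), -3), 2) = Pow(Add(Mul(-4, Add(20, -2)), -3), 2) = Pow(Add(Mul(-4, 18), -3), 2) = Pow(Add(-72, -3), 2) = Pow(-75, 2) = 5625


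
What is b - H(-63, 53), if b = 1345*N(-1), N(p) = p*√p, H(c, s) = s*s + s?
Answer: -2862 - 1345*I ≈ -2862.0 - 1345.0*I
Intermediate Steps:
H(c, s) = s + s² (H(c, s) = s² + s = s + s²)
N(p) = p^(3/2)
b = -1345*I (b = 1345*(-1)^(3/2) = 1345*(-I) = -1345*I ≈ -1345.0*I)
b - H(-63, 53) = -1345*I - 53*(1 + 53) = -1345*I - 53*54 = -1345*I - 1*2862 = -1345*I - 2862 = -2862 - 1345*I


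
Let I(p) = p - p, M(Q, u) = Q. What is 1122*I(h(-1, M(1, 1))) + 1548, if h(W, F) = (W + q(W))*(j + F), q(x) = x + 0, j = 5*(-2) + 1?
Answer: 1548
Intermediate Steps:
j = -9 (j = -10 + 1 = -9)
q(x) = x
h(W, F) = 2*W*(-9 + F) (h(W, F) = (W + W)*(-9 + F) = (2*W)*(-9 + F) = 2*W*(-9 + F))
I(p) = 0
1122*I(h(-1, M(1, 1))) + 1548 = 1122*0 + 1548 = 0 + 1548 = 1548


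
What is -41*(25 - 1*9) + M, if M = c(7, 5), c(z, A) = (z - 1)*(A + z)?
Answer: -584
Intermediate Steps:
c(z, A) = (-1 + z)*(A + z)
M = 72 (M = 7² - 1*5 - 1*7 + 5*7 = 49 - 5 - 7 + 35 = 72)
-41*(25 - 1*9) + M = -41*(25 - 1*9) + 72 = -41*(25 - 9) + 72 = -41*16 + 72 = -656 + 72 = -584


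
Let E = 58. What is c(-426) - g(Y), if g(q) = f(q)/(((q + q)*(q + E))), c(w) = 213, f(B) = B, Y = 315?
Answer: 158897/746 ≈ 213.00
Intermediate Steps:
g(q) = 1/(2*(58 + q)) (g(q) = q/(((q + q)*(q + 58))) = q/(((2*q)*(58 + q))) = q/((2*q*(58 + q))) = q*(1/(2*q*(58 + q))) = 1/(2*(58 + q)))
c(-426) - g(Y) = 213 - 1/(2*(58 + 315)) = 213 - 1/(2*373) = 213 - 1*1/746 = 213 - 1/746 = 158897/746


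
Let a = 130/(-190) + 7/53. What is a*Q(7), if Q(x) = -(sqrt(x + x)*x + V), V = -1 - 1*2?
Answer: -1668/1007 + 3892*sqrt(14)/1007 ≈ 12.805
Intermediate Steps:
V = -3 (V = -1 - 2 = -3)
a = -556/1007 (a = 130*(-1/190) + 7*(1/53) = -13/19 + 7/53 = -556/1007 ≈ -0.55214)
Q(x) = 3 - sqrt(2)*x**(3/2) (Q(x) = -(sqrt(x + x)*x - 3) = -(sqrt(2*x)*x - 3) = -((sqrt(2)*sqrt(x))*x - 3) = -(sqrt(2)*x**(3/2) - 3) = -(-3 + sqrt(2)*x**(3/2)) = 3 - sqrt(2)*x**(3/2))
a*Q(7) = -556*(3 - sqrt(2)*7**(3/2))/1007 = -556*(3 - sqrt(2)*7*sqrt(7))/1007 = -556*(3 - 7*sqrt(14))/1007 = -1668/1007 + 3892*sqrt(14)/1007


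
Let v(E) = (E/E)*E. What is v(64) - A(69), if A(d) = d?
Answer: -5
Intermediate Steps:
v(E) = E (v(E) = 1*E = E)
v(64) - A(69) = 64 - 1*69 = 64 - 69 = -5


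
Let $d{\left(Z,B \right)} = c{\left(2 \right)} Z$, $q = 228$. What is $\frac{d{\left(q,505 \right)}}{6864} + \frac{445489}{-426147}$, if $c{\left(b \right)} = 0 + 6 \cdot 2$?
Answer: $- \frac{39414548}{60939021} \approx -0.64679$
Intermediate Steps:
$c{\left(b \right)} = 12$ ($c{\left(b \right)} = 0 + 12 = 12$)
$d{\left(Z,B \right)} = 12 Z$
$\frac{d{\left(q,505 \right)}}{6864} + \frac{445489}{-426147} = \frac{12 \cdot 228}{6864} + \frac{445489}{-426147} = 2736 \cdot \frac{1}{6864} + 445489 \left(- \frac{1}{426147}\right) = \frac{57}{143} - \frac{445489}{426147} = - \frac{39414548}{60939021}$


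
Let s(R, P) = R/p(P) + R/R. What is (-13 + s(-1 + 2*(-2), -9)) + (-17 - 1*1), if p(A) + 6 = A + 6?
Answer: -265/9 ≈ -29.444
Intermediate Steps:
p(A) = A (p(A) = -6 + (A + 6) = -6 + (6 + A) = A)
s(R, P) = 1 + R/P (s(R, P) = R/P + R/R = R/P + 1 = 1 + R/P)
(-13 + s(-1 + 2*(-2), -9)) + (-17 - 1*1) = (-13 + (-9 + (-1 + 2*(-2)))/(-9)) + (-17 - 1*1) = (-13 - (-9 + (-1 - 4))/9) + (-17 - 1) = (-13 - (-9 - 5)/9) - 18 = (-13 - ⅑*(-14)) - 18 = (-13 + 14/9) - 18 = -103/9 - 18 = -265/9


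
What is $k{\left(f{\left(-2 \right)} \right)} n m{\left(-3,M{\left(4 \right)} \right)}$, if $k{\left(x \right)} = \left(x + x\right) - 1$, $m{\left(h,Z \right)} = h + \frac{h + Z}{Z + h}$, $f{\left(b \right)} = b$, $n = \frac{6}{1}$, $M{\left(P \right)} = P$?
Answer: $60$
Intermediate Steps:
$n = 6$ ($n = 6 \cdot 1 = 6$)
$m{\left(h,Z \right)} = 1 + h$ ($m{\left(h,Z \right)} = h + \frac{Z + h}{Z + h} = h + 1 = 1 + h$)
$k{\left(x \right)} = -1 + 2 x$ ($k{\left(x \right)} = 2 x - 1 = -1 + 2 x$)
$k{\left(f{\left(-2 \right)} \right)} n m{\left(-3,M{\left(4 \right)} \right)} = \left(-1 + 2 \left(-2\right)\right) 6 \left(1 - 3\right) = \left(-1 - 4\right) 6 \left(-2\right) = \left(-5\right) 6 \left(-2\right) = \left(-30\right) \left(-2\right) = 60$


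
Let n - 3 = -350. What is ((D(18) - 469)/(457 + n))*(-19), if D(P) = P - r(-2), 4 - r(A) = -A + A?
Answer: 1729/22 ≈ 78.591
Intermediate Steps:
r(A) = 4 (r(A) = 4 - (-A + A) = 4 - 1*0 = 4 + 0 = 4)
n = -347 (n = 3 - 350 = -347)
D(P) = -4 + P (D(P) = P - 1*4 = P - 4 = -4 + P)
((D(18) - 469)/(457 + n))*(-19) = (((-4 + 18) - 469)/(457 - 347))*(-19) = ((14 - 469)/110)*(-19) = -455*1/110*(-19) = -91/22*(-19) = 1729/22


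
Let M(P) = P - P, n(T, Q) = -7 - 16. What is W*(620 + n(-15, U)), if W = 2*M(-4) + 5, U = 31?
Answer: 2985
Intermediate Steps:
n(T, Q) = -23
M(P) = 0
W = 5 (W = 2*0 + 5 = 0 + 5 = 5)
W*(620 + n(-15, U)) = 5*(620 - 23) = 5*597 = 2985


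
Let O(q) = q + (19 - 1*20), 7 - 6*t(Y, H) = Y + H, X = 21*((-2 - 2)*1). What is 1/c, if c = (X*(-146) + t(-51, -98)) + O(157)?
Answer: 1/12446 ≈ 8.0347e-5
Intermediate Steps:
X = -84 (X = 21*(-4*1) = 21*(-4) = -84)
t(Y, H) = 7/6 - H/6 - Y/6 (t(Y, H) = 7/6 - (Y + H)/6 = 7/6 - (H + Y)/6 = 7/6 + (-H/6 - Y/6) = 7/6 - H/6 - Y/6)
O(q) = -1 + q (O(q) = q + (19 - 20) = q - 1 = -1 + q)
c = 12446 (c = (-84*(-146) + (7/6 - ⅙*(-98) - ⅙*(-51))) + (-1 + 157) = (12264 + (7/6 + 49/3 + 17/2)) + 156 = (12264 + 26) + 156 = 12290 + 156 = 12446)
1/c = 1/12446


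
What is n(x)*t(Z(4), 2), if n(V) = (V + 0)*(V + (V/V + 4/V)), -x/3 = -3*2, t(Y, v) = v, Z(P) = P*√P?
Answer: 692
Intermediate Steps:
Z(P) = P^(3/2)
x = 18 (x = -(-9)*2 = -3*(-6) = 18)
n(V) = V*(1 + V + 4/V) (n(V) = V*(V + (1 + 4/V)) = V*(1 + V + 4/V))
n(x)*t(Z(4), 2) = (4 + 18 + 18²)*2 = (4 + 18 + 324)*2 = 346*2 = 692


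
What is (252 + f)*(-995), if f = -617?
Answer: 363175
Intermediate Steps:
(252 + f)*(-995) = (252 - 617)*(-995) = -365*(-995) = 363175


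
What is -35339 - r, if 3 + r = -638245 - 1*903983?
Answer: 1506892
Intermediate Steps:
r = -1542231 (r = -3 + (-638245 - 1*903983) = -3 + (-638245 - 903983) = -3 - 1542228 = -1542231)
-35339 - r = -35339 - 1*(-1542231) = -35339 + 1542231 = 1506892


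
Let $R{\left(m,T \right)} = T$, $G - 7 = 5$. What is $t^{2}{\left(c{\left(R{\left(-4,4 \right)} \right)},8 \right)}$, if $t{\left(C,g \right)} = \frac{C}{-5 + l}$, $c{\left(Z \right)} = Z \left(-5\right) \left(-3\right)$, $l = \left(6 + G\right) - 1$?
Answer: $25$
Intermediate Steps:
$G = 12$ ($G = 7 + 5 = 12$)
$l = 17$ ($l = \left(6 + 12\right) - 1 = 18 - 1 = 17$)
$c{\left(Z \right)} = 15 Z$ ($c{\left(Z \right)} = - 5 Z \left(-3\right) = 15 Z$)
$t{\left(C,g \right)} = \frac{C}{12}$ ($t{\left(C,g \right)} = \frac{C}{-5 + 17} = \frac{C}{12}$)
$t^{2}{\left(c{\left(R{\left(-4,4 \right)} \right)},8 \right)} = \left(\frac{15 \cdot 4}{12}\right)^{2} = \left(\frac{1}{12} \cdot 60\right)^{2} = 5^{2} = 25$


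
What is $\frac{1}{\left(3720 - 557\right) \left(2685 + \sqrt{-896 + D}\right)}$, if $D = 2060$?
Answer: $\frac{895}{7599698981} - \frac{2 \sqrt{291}}{22799096943} \approx 1.1627 \cdot 10^{-7}$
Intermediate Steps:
$\frac{1}{\left(3720 - 557\right) \left(2685 + \sqrt{-896 + D}\right)} = \frac{1}{\left(3720 - 557\right) \left(2685 + \sqrt{-896 + 2060}\right)} = \frac{1}{3163 \left(2685 + \sqrt{1164}\right)} = \frac{1}{3163 \left(2685 + 2 \sqrt{291}\right)} = \frac{1}{8492655 + 6326 \sqrt{291}}$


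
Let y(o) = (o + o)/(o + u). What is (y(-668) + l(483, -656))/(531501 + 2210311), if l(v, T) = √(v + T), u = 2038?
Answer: -167/469535305 + I*√173/2741812 ≈ -3.5567e-7 + 4.7972e-6*I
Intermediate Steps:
y(o) = 2*o/(2038 + o) (y(o) = (o + o)/(o + 2038) = (2*o)/(2038 + o) = 2*o/(2038 + o))
l(v, T) = √(T + v)
(y(-668) + l(483, -656))/(531501 + 2210311) = (2*(-668)/(2038 - 668) + √(-656 + 483))/(531501 + 2210311) = (2*(-668)/1370 + √(-173))/2741812 = (2*(-668)*(1/1370) + I*√173)*(1/2741812) = (-668/685 + I*√173)*(1/2741812) = -167/469535305 + I*√173/2741812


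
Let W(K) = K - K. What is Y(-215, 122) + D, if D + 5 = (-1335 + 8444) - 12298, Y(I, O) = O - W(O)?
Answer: -5072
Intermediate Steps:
W(K) = 0
Y(I, O) = O (Y(I, O) = O - 1*0 = O + 0 = O)
D = -5194 (D = -5 + ((-1335 + 8444) - 12298) = -5 + (7109 - 12298) = -5 - 5189 = -5194)
Y(-215, 122) + D = 122 - 5194 = -5072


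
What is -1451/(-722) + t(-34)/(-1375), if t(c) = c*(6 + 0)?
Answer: 2142413/992750 ≈ 2.1581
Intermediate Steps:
t(c) = 6*c (t(c) = c*6 = 6*c)
-1451/(-722) + t(-34)/(-1375) = -1451/(-722) + (6*(-34))/(-1375) = -1451*(-1/722) - 204*(-1/1375) = 1451/722 + 204/1375 = 2142413/992750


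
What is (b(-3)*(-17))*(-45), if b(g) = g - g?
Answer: 0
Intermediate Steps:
b(g) = 0
(b(-3)*(-17))*(-45) = (0*(-17))*(-45) = 0*(-45) = 0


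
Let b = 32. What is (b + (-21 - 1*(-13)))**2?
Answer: 576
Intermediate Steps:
(b + (-21 - 1*(-13)))**2 = (32 + (-21 - 1*(-13)))**2 = (32 + (-21 + 13))**2 = (32 - 8)**2 = 24**2 = 576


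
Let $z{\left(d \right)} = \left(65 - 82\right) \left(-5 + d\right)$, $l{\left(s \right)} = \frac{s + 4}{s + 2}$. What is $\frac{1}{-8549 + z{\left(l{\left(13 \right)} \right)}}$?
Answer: $- \frac{15}{127249} \approx -0.00011788$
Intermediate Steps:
$l{\left(s \right)} = \frac{4 + s}{2 + s}$
$z{\left(d \right)} = 85 - 17 d$ ($z{\left(d \right)} = - 17 \left(-5 + d\right) = 85 - 17 d$)
$\frac{1}{-8549 + z{\left(l{\left(13 \right)} \right)}} = \frac{1}{-8549 + \left(85 - 17 \frac{4 + 13}{2 + 13}\right)} = \frac{1}{-8549 + \left(85 - 17 \cdot \frac{1}{15} \cdot 17\right)} = \frac{1}{-8549 + \left(85 - \frac{289}{15}\right)} = \frac{1}{-8549 + \frac{986}{15}} = \frac{1}{- \frac{127249}{15}} = - \frac{15}{127249}$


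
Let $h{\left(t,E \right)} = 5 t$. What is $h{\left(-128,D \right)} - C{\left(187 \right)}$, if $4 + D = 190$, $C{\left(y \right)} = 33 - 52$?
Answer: $-621$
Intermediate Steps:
$C{\left(y \right)} = -19$ ($C{\left(y \right)} = 33 - 52 = -19$)
$D = 186$ ($D = -4 + 190 = 186$)
$h{\left(-128,D \right)} - C{\left(187 \right)} = 5 \left(-128\right) - -19 = -640 + 19 = -621$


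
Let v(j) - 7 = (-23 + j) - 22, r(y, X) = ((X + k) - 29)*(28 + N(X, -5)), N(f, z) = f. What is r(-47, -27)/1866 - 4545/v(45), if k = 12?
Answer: -4240639/6531 ≈ -649.31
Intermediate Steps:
r(y, X) = (-17 + X)*(28 + X) (r(y, X) = ((X + 12) - 29)*(28 + X) = ((12 + X) - 29)*(28 + X) = (-17 + X)*(28 + X))
v(j) = -38 + j (v(j) = 7 + ((-23 + j) - 22) = 7 + (-45 + j) = -38 + j)
r(-47, -27)/1866 - 4545/v(45) = (-476 + (-27)² + 11*(-27))/1866 - 4545/(-38 + 45) = (-476 + 729 - 297)*(1/1866) - 4545/7 = -44*1/1866 - 4545*⅐ = -22/933 - 4545/7 = -4240639/6531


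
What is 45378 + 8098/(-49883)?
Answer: 2263582676/49883 ≈ 45378.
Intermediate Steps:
45378 + 8098/(-49883) = 45378 + 8098*(-1/49883) = 45378 - 8098/49883 = 2263582676/49883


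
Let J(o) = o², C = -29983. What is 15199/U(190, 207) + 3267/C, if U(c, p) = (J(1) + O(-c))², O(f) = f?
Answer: 339011110/1071022743 ≈ 0.31653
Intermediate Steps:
U(c, p) = (1 - c)² (U(c, p) = (1² - c)² = (1 - c)²)
15199/U(190, 207) + 3267/C = 15199/((-1 + 190)²) + 3267/(-29983) = 15199/(189²) + 3267*(-1/29983) = 15199/35721 - 3267/29983 = 339011110/1071022743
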